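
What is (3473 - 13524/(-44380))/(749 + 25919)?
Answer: 1376297/10567195 ≈ 0.13024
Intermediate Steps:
(3473 - 13524/(-44380))/(749 + 25919) = (3473 - 13524*(-1/44380))/26668 = (3473 + 483/1585)*(1/26668) = (5505188/1585)*(1/26668) = 1376297/10567195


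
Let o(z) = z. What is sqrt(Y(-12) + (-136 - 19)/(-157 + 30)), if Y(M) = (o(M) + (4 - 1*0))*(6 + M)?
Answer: sqrt(793877)/127 ≈ 7.0157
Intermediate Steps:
Y(M) = (4 + M)*(6 + M) (Y(M) = (M + (4 - 1*0))*(6 + M) = (M + (4 + 0))*(6 + M) = (M + 4)*(6 + M) = (4 + M)*(6 + M))
sqrt(Y(-12) + (-136 - 19)/(-157 + 30)) = sqrt((24 + (-12)**2 + 10*(-12)) + (-136 - 19)/(-157 + 30)) = sqrt((24 + 144 - 120) - 155/(-127)) = sqrt(48 - 155*(-1/127)) = sqrt(48 + 155/127) = sqrt(6251/127) = sqrt(793877)/127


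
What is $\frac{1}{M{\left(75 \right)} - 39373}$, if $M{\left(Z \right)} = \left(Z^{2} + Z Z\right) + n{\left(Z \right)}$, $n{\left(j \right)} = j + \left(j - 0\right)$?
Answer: $- \frac{1}{27973} \approx -3.5749 \cdot 10^{-5}$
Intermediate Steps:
$n{\left(j \right)} = 2 j$ ($n{\left(j \right)} = j + \left(j + 0\right) = j + j = 2 j$)
$M{\left(Z \right)} = 2 Z + 2 Z^{2}$ ($M{\left(Z \right)} = \left(Z^{2} + Z Z\right) + 2 Z = \left(Z^{2} + Z^{2}\right) + 2 Z = 2 Z^{2} + 2 Z = 2 Z + 2 Z^{2}$)
$\frac{1}{M{\left(75 \right)} - 39373} = \frac{1}{2 \cdot 75 \left(1 + 75\right) - 39373} = \frac{1}{2 \cdot 75 \cdot 76 - 39373} = \frac{1}{11400 - 39373} = \frac{1}{-27973} = - \frac{1}{27973}$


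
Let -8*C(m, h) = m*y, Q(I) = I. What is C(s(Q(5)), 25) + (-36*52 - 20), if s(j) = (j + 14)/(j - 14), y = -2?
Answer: -68131/36 ≈ -1892.5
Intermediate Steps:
s(j) = (14 + j)/(-14 + j)
C(m, h) = m/4 (C(m, h) = -m*(-2)/8 = -(-1)*m/4 = m/4)
C(s(Q(5)), 25) + (-36*52 - 20) = ((14 + 5)/(-14 + 5))/4 + (-36*52 - 20) = (19/(-9))/4 + (-1872 - 20) = (-⅑*19)/4 - 1892 = (¼)*(-19/9) - 1892 = -19/36 - 1892 = -68131/36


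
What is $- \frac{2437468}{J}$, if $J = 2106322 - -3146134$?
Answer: $- \frac{55397}{119374} \approx -0.46406$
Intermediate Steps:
$J = 5252456$ ($J = 2106322 + 3146134 = 5252456$)
$- \frac{2437468}{J} = - \frac{2437468}{5252456} = \left(-1\right) \frac{55397}{119374} = - \frac{55397}{119374}$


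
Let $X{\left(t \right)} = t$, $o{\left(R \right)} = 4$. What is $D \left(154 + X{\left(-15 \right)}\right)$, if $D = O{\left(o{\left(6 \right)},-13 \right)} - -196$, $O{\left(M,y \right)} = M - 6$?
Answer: $26966$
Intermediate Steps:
$O{\left(M,y \right)} = -6 + M$
$D = 194$ ($D = \left(-6 + 4\right) - -196 = -2 + 196 = 194$)
$D \left(154 + X{\left(-15 \right)}\right) = 194 \left(154 - 15\right) = 194 \cdot 139 = 26966$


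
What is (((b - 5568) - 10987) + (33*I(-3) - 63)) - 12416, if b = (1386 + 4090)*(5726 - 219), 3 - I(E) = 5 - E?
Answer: 30127133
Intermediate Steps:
I(E) = -2 + E (I(E) = 3 - (5 - E) = 3 + (-5 + E) = -2 + E)
b = 30156332 (b = 5476*5507 = 30156332)
(((b - 5568) - 10987) + (33*I(-3) - 63)) - 12416 = (((30156332 - 5568) - 10987) + (33*(-2 - 3) - 63)) - 12416 = ((30150764 - 10987) + (33*(-5) - 63)) - 12416 = (30139777 + (-165 - 63)) - 12416 = (30139777 - 228) - 12416 = 30139549 - 12416 = 30127133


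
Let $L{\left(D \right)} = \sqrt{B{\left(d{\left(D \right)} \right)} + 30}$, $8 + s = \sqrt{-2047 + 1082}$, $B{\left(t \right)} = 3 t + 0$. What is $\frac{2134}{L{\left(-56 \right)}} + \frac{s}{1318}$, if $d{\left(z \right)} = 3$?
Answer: $- \frac{4}{659} + \frac{2134 \sqrt{39}}{39} + \frac{i \sqrt{965}}{1318} \approx 341.71 + 0.023569 i$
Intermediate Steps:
$B{\left(t \right)} = 3 t$
$s = -8 + i \sqrt{965}$ ($s = -8 + \sqrt{-2047 + 1082} = -8 + \sqrt{-965} = -8 + i \sqrt{965} \approx -8.0 + 31.064 i$)
$L{\left(D \right)} = \sqrt{39}$ ($L{\left(D \right)} = \sqrt{3 \cdot 3 + 30} = \sqrt{9 + 30} = \sqrt{39}$)
$\frac{2134}{L{\left(-56 \right)}} + \frac{s}{1318} = \frac{2134}{\sqrt{39}} + \frac{-8 + i \sqrt{965}}{1318} = 2134 \frac{\sqrt{39}}{39} + \left(-8 + i \sqrt{965}\right) \frac{1}{1318} = \frac{2134 \sqrt{39}}{39} - \left(\frac{4}{659} - \frac{i \sqrt{965}}{1318}\right) = - \frac{4}{659} + \frac{2134 \sqrt{39}}{39} + \frac{i \sqrt{965}}{1318}$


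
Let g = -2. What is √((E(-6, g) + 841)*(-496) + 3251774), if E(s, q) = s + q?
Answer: √2838606 ≈ 1684.8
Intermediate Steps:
E(s, q) = q + s
√((E(-6, g) + 841)*(-496) + 3251774) = √(((-2 - 6) + 841)*(-496) + 3251774) = √((-8 + 841)*(-496) + 3251774) = √(833*(-496) + 3251774) = √(-413168 + 3251774) = √2838606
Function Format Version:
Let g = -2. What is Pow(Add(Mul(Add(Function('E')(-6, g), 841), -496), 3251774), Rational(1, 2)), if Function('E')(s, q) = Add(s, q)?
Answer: Pow(2838606, Rational(1, 2)) ≈ 1684.8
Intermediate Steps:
Function('E')(s, q) = Add(q, s)
Pow(Add(Mul(Add(Function('E')(-6, g), 841), -496), 3251774), Rational(1, 2)) = Pow(Add(Mul(Add(Add(-2, -6), 841), -496), 3251774), Rational(1, 2)) = Pow(Add(Mul(Add(-8, 841), -496), 3251774), Rational(1, 2)) = Pow(Add(Mul(833, -496), 3251774), Rational(1, 2)) = Pow(Add(-413168, 3251774), Rational(1, 2)) = Pow(2838606, Rational(1, 2))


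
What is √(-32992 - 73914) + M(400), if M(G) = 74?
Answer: 74 + I*√106906 ≈ 74.0 + 326.96*I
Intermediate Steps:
√(-32992 - 73914) + M(400) = √(-32992 - 73914) + 74 = √(-106906) + 74 = I*√106906 + 74 = 74 + I*√106906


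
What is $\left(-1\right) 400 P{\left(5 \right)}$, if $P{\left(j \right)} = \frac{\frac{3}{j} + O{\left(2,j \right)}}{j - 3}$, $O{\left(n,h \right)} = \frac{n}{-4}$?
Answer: $-20$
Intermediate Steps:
$O{\left(n,h \right)} = - \frac{n}{4}$
$P{\left(j \right)} = \frac{- \frac{1}{2} + \frac{3}{j}}{-3 + j}$ ($P{\left(j \right)} = \frac{\frac{3}{j} - \frac{1}{2}}{j - 3} = \frac{\frac{3}{j} - \frac{1}{2}}{-3 + j} = \frac{- \frac{1}{2} + \frac{3}{j}}{-3 + j}$)
$\left(-1\right) 400 P{\left(5 \right)} = \left(-1\right) 400 \frac{6 - 5}{2 \cdot 5 \left(-3 + 5\right)} = - 400 \cdot \frac{1}{2} \cdot \frac{1}{5} \cdot \frac{1}{2} \left(6 - 5\right) = - 400 \cdot \frac{1}{2} \cdot \frac{1}{5} \cdot \frac{1}{2} \cdot 1 = \left(-400\right) \frac{1}{20} = -20$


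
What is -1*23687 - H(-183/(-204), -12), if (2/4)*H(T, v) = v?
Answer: -23663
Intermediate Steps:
H(T, v) = 2*v
-1*23687 - H(-183/(-204), -12) = -1*23687 - 2*(-12) = -23687 - 1*(-24) = -23687 + 24 = -23663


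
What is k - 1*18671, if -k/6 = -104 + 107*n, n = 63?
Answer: -58493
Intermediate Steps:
k = -39822 (k = -6*(-104 + 107*63) = -6*(-104 + 6741) = -6*6637 = -39822)
k - 1*18671 = -39822 - 1*18671 = -39822 - 18671 = -58493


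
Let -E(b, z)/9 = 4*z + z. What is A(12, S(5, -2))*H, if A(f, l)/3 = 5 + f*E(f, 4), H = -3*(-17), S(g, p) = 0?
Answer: -329715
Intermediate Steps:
H = 51
E(b, z) = -45*z (E(b, z) = -9*(4*z + z) = -45*z)
A(f, l) = 15 - 540*f (A(f, l) = 3*(5 + f*(-45*4)) = 3*(5 + f*(-180)) = 3*(5 - 180*f) = 15 - 540*f)
A(12, S(5, -2))*H = (15 - 540*12)*51 = (15 - 6480)*51 = -6465*51 = -329715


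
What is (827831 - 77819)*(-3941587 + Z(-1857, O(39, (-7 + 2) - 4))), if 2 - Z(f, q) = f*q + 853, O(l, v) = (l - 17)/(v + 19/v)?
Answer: -73990837459458/25 ≈ -2.9596e+12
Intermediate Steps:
O(l, v) = (-17 + l)/(v + 19/v)
Z(f, q) = -851 - f*q (Z(f, q) = 2 - (f*q + 853) = 2 - (853 + f*q) = 2 + (-853 - f*q) = -851 - f*q)
(827831 - 77819)*(-3941587 + Z(-1857, O(39, (-7 + 2) - 4))) = (827831 - 77819)*(-3941587 + (-851 - 1*(-1857)*((-7 + 2) - 4)*(-17 + 39)/(19 + ((-7 + 2) - 4)²))) = 750012*(-3941587 + (-851 - 1*(-1857)*(-5 - 4)*22/(19 + (-5 - 4)²))) = 750012*(-3941587 + (-851 - 1*(-1857)*(-9*22/(19 + (-9)²)))) = 750012*(-3941587 + (-851 - 1*(-1857)*(-9*22/(19 + 81)))) = 750012*(-3941587 + (-851 - 1*(-1857)*(-9*22/100))) = 750012*(-3941587 + (-851 - 1*(-1857)*(-9*1/100*22))) = 750012*(-3941587 + (-851 - 1*(-1857)*(-99/50))) = 750012*(-3941587 + (-851 - 183843/50)) = 750012*(-3941587 - 226393/50) = 750012*(-197305743/50) = -73990837459458/25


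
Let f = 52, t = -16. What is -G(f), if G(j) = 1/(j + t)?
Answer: -1/36 ≈ -0.027778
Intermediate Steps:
G(j) = 1/(-16 + j) (G(j) = 1/(j - 16) = 1/(-16 + j))
-G(f) = -1/(-16 + 52) = -1/36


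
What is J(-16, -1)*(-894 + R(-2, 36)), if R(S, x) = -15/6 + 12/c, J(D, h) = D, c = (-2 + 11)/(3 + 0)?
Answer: 14280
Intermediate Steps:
c = 3 (c = 9/3 = 9*(1/3) = 3)
R(S, x) = 3/2 (R(S, x) = -15/6 + 12/3 = -15*1/6 + 12*(1/3) = -5/2 + 4 = 3/2)
J(-16, -1)*(-894 + R(-2, 36)) = -16*(-894 + 3/2) = -16*(-1785/2) = 14280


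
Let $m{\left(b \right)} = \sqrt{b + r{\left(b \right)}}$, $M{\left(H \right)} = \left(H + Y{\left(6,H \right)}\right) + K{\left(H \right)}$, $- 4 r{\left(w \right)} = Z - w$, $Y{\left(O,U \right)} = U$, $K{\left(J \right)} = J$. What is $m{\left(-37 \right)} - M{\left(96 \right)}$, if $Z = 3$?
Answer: $-288 + i \sqrt{47} \approx -288.0 + 6.8557 i$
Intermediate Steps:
$r{\left(w \right)} = - \frac{3}{4} + \frac{w}{4}$ ($r{\left(w \right)} = - \frac{3 - w}{4} = - \frac{3}{4} + \frac{w}{4}$)
$M{\left(H \right)} = 3 H$ ($M{\left(H \right)} = \left(H + H\right) + H = 2 H + H = 3 H$)
$m{\left(b \right)} = \sqrt{- \frac{3}{4} + \frac{5 b}{4}}$ ($m{\left(b \right)} = \sqrt{b + \left(- \frac{3}{4} + \frac{b}{4}\right)} = \sqrt{- \frac{3}{4} + \frac{5 b}{4}}$)
$m{\left(-37 \right)} - M{\left(96 \right)} = \frac{\sqrt{-3 + 5 \left(-37\right)}}{2} - 3 \cdot 96 = \frac{\sqrt{-3 - 185}}{2} - 288 = \frac{\sqrt{-188}}{2} - 288 = \frac{2 i \sqrt{47}}{2} - 288 = i \sqrt{47} - 288 = -288 + i \sqrt{47}$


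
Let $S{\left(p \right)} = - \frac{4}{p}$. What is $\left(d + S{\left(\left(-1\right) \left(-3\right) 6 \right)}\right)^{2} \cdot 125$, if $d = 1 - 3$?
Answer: $\frac{50000}{81} \approx 617.28$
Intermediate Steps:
$d = -2$ ($d = 1 - 3 = -2$)
$\left(d + S{\left(\left(-1\right) \left(-3\right) 6 \right)}\right)^{2} \cdot 125 = \left(-2 - \frac{4}{\left(-1\right) \left(-3\right) 6}\right)^{2} \cdot 125 = \left(-2 - \frac{4}{3 \cdot 6}\right)^{2} \cdot 125 = \left(-2 - \frac{4}{18}\right)^{2} \cdot 125 = \left(-2 - \frac{2}{9}\right)^{2} \cdot 125 = \left(- \frac{20}{9}\right)^{2} \cdot 125 = \frac{400}{81} \cdot 125 = \frac{50000}{81}$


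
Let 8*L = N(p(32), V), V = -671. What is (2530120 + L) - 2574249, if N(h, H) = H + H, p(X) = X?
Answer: -177187/4 ≈ -44297.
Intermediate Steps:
N(h, H) = 2*H
L = -671/4 (L = (2*(-671))/8 = (⅛)*(-1342) = -671/4 ≈ -167.75)
(2530120 + L) - 2574249 = (2530120 - 671/4) - 2574249 = 10119809/4 - 2574249 = -177187/4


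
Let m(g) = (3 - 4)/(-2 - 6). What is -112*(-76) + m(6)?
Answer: 68097/8 ≈ 8512.1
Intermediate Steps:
m(g) = ⅛ (m(g) = -1/(-8) = -1*(-⅛) = ⅛)
-112*(-76) + m(6) = -112*(-76) + ⅛ = 8512 + ⅛ = 68097/8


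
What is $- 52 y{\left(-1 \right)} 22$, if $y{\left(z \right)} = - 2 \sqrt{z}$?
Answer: $2288 i \approx 2288.0 i$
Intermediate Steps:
$- 52 y{\left(-1 \right)} 22 = - 52 \left(- 2 \sqrt{-1}\right) 22 = - 52 \left(- 2 i\right) 22 = 104 i 22 = 2288 i$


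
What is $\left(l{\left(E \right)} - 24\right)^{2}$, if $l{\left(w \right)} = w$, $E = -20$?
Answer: $1936$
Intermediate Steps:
$\left(l{\left(E \right)} - 24\right)^{2} = \left(-20 - 24\right)^{2} = \left(-44\right)^{2} = 1936$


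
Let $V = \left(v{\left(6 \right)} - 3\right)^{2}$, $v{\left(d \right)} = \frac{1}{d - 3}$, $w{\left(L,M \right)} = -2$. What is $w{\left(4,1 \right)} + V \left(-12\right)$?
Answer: $- \frac{262}{3} \approx -87.333$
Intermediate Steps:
$v{\left(d \right)} = \frac{1}{-3 + d}$
$V = \frac{64}{9}$ ($V = \left(\frac{1}{-3 + 6} - 3\right)^{2} = \left(\frac{1}{3} - 3\right)^{2} = \left(- \frac{8}{3}\right)^{2} = \frac{64}{9} \approx 7.1111$)
$w{\left(4,1 \right)} + V \left(-12\right) = -2 + \frac{64}{9} \left(-12\right) = -2 - \frac{256}{3} = - \frac{262}{3}$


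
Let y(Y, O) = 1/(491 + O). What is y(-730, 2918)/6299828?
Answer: 1/21476113652 ≈ 4.6563e-11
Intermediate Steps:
y(-730, 2918)/6299828 = 1/((491 + 2918)*6299828) = (1/6299828)/3409 = (1/3409)*(1/6299828) = 1/21476113652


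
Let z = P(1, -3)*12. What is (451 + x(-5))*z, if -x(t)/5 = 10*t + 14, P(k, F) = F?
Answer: -22716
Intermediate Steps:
x(t) = -70 - 50*t (x(t) = -5*(10*t + 14) = -5*(14 + 10*t) = -70 - 50*t)
z = -36 (z = -3*12 = -36)
(451 + x(-5))*z = (451 + (-70 - 50*(-5)))*(-36) = (451 + (-70 + 250))*(-36) = (451 + 180)*(-36) = 631*(-36) = -22716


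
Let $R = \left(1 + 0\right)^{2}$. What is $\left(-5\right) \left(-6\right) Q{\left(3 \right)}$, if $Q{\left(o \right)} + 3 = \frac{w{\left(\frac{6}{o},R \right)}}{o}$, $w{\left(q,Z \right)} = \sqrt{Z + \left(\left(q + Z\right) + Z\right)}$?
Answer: $-90 + 10 \sqrt{5} \approx -67.639$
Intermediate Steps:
$R = 1$ ($R = 1^{2} = 1$)
$w{\left(q,Z \right)} = \sqrt{q + 3 Z}$ ($w{\left(q,Z \right)} = \sqrt{Z + \left(\left(Z + q\right) + Z\right)} = \sqrt{Z + \left(q + 2 Z\right)} = \sqrt{q + 3 Z}$)
$Q{\left(o \right)} = -3 + \frac{\sqrt{3 + \frac{6}{o}}}{o}$ ($Q{\left(o \right)} = -3 + \frac{\sqrt{\frac{6}{o} + 3 \cdot 1}}{o} = -3 + \frac{\sqrt{\frac{6}{o} + 3}}{o} = -3 + \frac{\sqrt{3 + \frac{6}{o}}}{o}$)
$\left(-5\right) \left(-6\right) Q{\left(3 \right)} = \left(-5\right) \left(-6\right) \left(-3 + \frac{\sqrt{3} \sqrt{1 + \frac{2}{3}}}{3}\right) = 30 \left(-3 + \sqrt{3} \cdot \frac{1}{3} \sqrt{1 + 2 \cdot \frac{1}{3}}\right) = 30 \left(-3 + \sqrt{3} \cdot \frac{1}{3} \sqrt{1 + \frac{2}{3}}\right) = 30 \left(-3 + \sqrt{3} \cdot \frac{1}{3} \sqrt{\frac{5}{3}}\right) = 30 \left(-3 + \sqrt{3} \cdot \frac{1}{3} \frac{\sqrt{15}}{3}\right) = 30 \left(-3 + \frac{\sqrt{5}}{3}\right) = -90 + 10 \sqrt{5}$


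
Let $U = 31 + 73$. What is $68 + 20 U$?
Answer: $2148$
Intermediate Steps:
$U = 104$
$68 + 20 U = 68 + 20 \cdot 104 = 68 + 2080 = 2148$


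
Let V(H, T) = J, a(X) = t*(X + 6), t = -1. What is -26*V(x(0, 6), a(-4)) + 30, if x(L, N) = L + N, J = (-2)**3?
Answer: 238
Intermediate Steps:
J = -8
a(X) = -6 - X (a(X) = -(X + 6) = -(6 + X) = -6 - X)
V(H, T) = -8
-26*V(x(0, 6), a(-4)) + 30 = -26*(-8) + 30 = 208 + 30 = 238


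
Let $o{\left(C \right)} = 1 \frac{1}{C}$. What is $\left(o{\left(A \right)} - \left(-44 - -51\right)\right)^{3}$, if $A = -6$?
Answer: $- \frac{79507}{216} \approx -368.09$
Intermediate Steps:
$o{\left(C \right)} = \frac{1}{C}$
$\left(o{\left(A \right)} - \left(-44 - -51\right)\right)^{3} = \left(\frac{1}{-6} - \left(-44 - -51\right)\right)^{3} = \left(- \frac{1}{6} - \left(-44 + 51\right)\right)^{3} = \left(- \frac{1}{6} - 7\right)^{3} = \left(- \frac{43}{6}\right)^{3} = - \frac{79507}{216}$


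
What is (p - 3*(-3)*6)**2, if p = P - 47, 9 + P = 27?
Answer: 625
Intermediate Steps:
P = 18 (P = -9 + 27 = 18)
p = -29 (p = 18 - 47 = -29)
(p - 3*(-3)*6)**2 = (-29 - 3*(-3)*6)**2 = (-29 + 9*6)**2 = (-29 + 54)**2 = 25**2 = 625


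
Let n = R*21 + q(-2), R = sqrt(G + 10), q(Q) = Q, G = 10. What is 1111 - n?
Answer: 1113 - 42*sqrt(5) ≈ 1019.1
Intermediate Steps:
R = 2*sqrt(5) (R = sqrt(10 + 10) = sqrt(20) = 2*sqrt(5) ≈ 4.4721)
n = -2 + 42*sqrt(5) (n = (2*sqrt(5))*21 - 2 = 42*sqrt(5) - 2 = -2 + 42*sqrt(5) ≈ 91.915)
1111 - n = 1111 - (-2 + 42*sqrt(5)) = 1111 + (2 - 42*sqrt(5)) = 1113 - 42*sqrt(5)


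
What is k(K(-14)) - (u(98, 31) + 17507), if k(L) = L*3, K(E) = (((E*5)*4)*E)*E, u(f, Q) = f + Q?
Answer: -182276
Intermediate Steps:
u(f, Q) = Q + f
K(E) = 20*E³ (K(E) = (((5*E)*4)*E)*E = ((20*E)*E)*E = (20*E²)*E = 20*E³)
k(L) = 3*L
k(K(-14)) - (u(98, 31) + 17507) = 3*(20*(-14)³) - ((31 + 98) + 17507) = 3*(20*(-2744)) - (129 + 17507) = 3*(-54880) - 1*17636 = -164640 - 17636 = -182276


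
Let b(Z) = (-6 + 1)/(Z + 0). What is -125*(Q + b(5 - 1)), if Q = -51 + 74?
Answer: -10875/4 ≈ -2718.8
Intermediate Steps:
b(Z) = -5/Z
Q = 23
-125*(Q + b(5 - 1)) = -125*(23 - 5/(5 - 1)) = -125*(23 - 5/4) = -125*87/4 = -10875/4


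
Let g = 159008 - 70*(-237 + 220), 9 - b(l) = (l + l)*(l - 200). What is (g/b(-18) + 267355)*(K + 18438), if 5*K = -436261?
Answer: -55465188669149/3015 ≈ -1.8396e+10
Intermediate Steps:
K = -436261/5 (K = (⅕)*(-436261) = -436261/5 ≈ -87252.)
b(l) = 9 - 2*l*(-200 + l) (b(l) = 9 - (l + l)*(l - 200) = 9 - 2*l*(-200 + l))
g = 160198 (g = 159008 - 70*(-17) = 159008 + 1190 = 160198)
(g/b(-18) + 267355)*(K + 18438) = (160198/(9 - 2*(-18)² + 400*(-18)) + 267355)*(-436261/5 + 18438) = (160198/(9 - 2*324 - 7200) + 267355)*(-344071/5) = (160198/(9 - 648 - 7200) + 267355)*(-344071/5) = (160198/(-7839) + 267355)*(-344071/5) = (160198*(-1/7839) + 267355)*(-344071/5) = (-160198/7839 + 267355)*(-344071/5) = (2095635647/7839)*(-344071/5) = -55465188669149/3015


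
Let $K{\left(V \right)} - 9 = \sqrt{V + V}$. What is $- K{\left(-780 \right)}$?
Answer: $-9 - 2 i \sqrt{390} \approx -9.0 - 39.497 i$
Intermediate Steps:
$K{\left(V \right)} = 9 + \sqrt{2} \sqrt{V}$ ($K{\left(V \right)} = 9 + \sqrt{V + V} = 9 + \sqrt{2 V} = 9 + \sqrt{2} \sqrt{V}$)
$- K{\left(-780 \right)} = - (9 + \sqrt{2} \sqrt{-780}) = - (9 + \sqrt{2} \cdot 2 i \sqrt{195}) = - (9 + 2 i \sqrt{390}) = -9 - 2 i \sqrt{390}$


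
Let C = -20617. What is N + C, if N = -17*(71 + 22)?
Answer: -22198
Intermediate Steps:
N = -1581 (N = -17*93 = -1581)
N + C = -1581 - 20617 = -22198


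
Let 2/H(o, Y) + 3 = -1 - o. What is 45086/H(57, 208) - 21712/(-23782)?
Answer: -710938119/517 ≈ -1.3751e+6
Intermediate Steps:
H(o, Y) = 2/(-4 - o) (H(o, Y) = 2/(-3 + (-1 - o)) = 2/(-4 - o))
45086/H(57, 208) - 21712/(-23782) = 45086/((-2/(4 + 57))) - 21712/(-23782) = 45086/((-2/61)) - 21712*(-1/23782) = 45086/((-2*1/61)) + 472/517 = 45086/(-2/61) + 472/517 = 45086*(-61/2) + 472/517 = -1375123 + 472/517 = -710938119/517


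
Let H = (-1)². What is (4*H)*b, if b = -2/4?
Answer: -2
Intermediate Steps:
b = -½ (b = -2*¼ = -½ ≈ -0.50000)
H = 1
(4*H)*b = (4*1)*(-½) = 4*(-½) = -2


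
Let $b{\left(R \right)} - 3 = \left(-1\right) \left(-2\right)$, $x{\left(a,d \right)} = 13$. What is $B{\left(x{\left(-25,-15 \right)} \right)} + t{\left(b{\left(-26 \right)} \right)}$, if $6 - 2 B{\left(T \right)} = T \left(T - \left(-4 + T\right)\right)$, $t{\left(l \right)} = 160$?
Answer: $137$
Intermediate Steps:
$b{\left(R \right)} = 5$ ($b{\left(R \right)} = 3 - -2 = 3 + 2 = 5$)
$B{\left(T \right)} = 3 - 2 T$ ($B{\left(T \right)} = 3 - \frac{T \left(T - \left(-4 + T\right)\right)}{2} = 3 - \frac{T 4}{2} = 3 - \frac{4 T}{2} = 3 - 2 T$)
$B{\left(x{\left(-25,-15 \right)} \right)} + t{\left(b{\left(-26 \right)} \right)} = \left(3 - 26\right) + 160 = -23 + 160 = 137$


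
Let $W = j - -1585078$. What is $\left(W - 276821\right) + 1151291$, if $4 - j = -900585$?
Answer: $3360137$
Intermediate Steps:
$j = 900589$ ($j = 4 - -900585 = 4 + 900585 = 900589$)
$W = 2485667$ ($W = 900589 - -1585078 = 900589 + 1585078 = 2485667$)
$\left(W - 276821\right) + 1151291 = \left(2485667 - 276821\right) + 1151291 = 2208846 + 1151291 = 3360137$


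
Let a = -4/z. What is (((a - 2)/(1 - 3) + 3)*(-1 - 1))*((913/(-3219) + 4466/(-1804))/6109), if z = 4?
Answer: 2184969/537506474 ≈ 0.0040650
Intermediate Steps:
a = -1 (a = -4/4 = -4*¼ = -1)
(((a - 2)/(1 - 3) + 3)*(-1 - 1))*((913/(-3219) + 4466/(-1804))/6109) = (((-1 - 2)/(1 - 3) + 3)*(-1 - 1))*((913/(-3219) + 4466/(-1804))/6109) = ((-3/(-2) + 3)*(-2))*((913*(-1/3219) + 4466*(-1/1804))*(1/6109)) = ((-3*(-½) + 3)*(-2))*((-913/3219 - 203/82)*(1/6109)) = ((3/2 + 3)*(-2))*(-728323/263958*1/6109) = ((9/2)*(-2))*(-728323/1612519422) = -9*(-728323/1612519422) = 2184969/537506474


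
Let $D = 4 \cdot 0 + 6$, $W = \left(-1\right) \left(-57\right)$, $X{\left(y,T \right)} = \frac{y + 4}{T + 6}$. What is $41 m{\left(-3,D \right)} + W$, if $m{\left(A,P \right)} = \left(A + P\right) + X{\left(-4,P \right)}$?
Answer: $180$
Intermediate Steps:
$X{\left(y,T \right)} = \frac{4 + y}{6 + T}$
$W = 57$
$D = 6$ ($D = 0 + 6 = 6$)
$m{\left(A,P \right)} = A + P$ ($m{\left(A,P \right)} = \left(A + P\right) + \frac{4 - 4}{6 + P} = \left(A + P\right) + \frac{1}{6 + P} 0 = \left(A + P\right) + 0 = A + P$)
$41 m{\left(-3,D \right)} + W = 41 \left(-3 + 6\right) + 57 = 41 \cdot 3 + 57 = 123 + 57 = 180$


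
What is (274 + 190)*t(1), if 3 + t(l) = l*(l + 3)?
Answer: 464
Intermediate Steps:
t(l) = -3 + l*(3 + l) (t(l) = -3 + l*(l + 3) = -3 + l*(3 + l))
(274 + 190)*t(1) = (274 + 190)*(-3 + 1² + 3*1) = 464*(-3 + 1 + 3) = 464*1 = 464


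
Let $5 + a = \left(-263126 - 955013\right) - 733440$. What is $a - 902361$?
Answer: $-2853945$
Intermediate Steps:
$a = -1951584$ ($a = -5 - 1951579 = -1951584$)
$a - 902361 = -1951584 - 902361 = -2853945$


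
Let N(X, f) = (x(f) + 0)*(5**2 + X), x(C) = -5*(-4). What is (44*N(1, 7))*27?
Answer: 617760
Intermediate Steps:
x(C) = 20
N(X, f) = 500 + 20*X (N(X, f) = (20 + 0)*(5**2 + X) = 20*(25 + X) = 500 + 20*X)
(44*N(1, 7))*27 = (44*(500 + 20*1))*27 = (44*(500 + 20))*27 = (44*520)*27 = 22880*27 = 617760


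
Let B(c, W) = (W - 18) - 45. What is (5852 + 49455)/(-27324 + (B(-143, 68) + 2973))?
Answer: -7901/3478 ≈ -2.2717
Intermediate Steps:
B(c, W) = -63 + W (B(c, W) = (-18 + W) - 45 = -63 + W)
(5852 + 49455)/(-27324 + (B(-143, 68) + 2973)) = (5852 + 49455)/(-27324 + ((-63 + 68) + 2973)) = 55307/(-27324 + (5 + 2973)) = 55307/(-27324 + 2978) = 55307/(-24346) = 55307*(-1/24346) = -7901/3478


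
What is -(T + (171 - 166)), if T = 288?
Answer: -293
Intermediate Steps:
-(T + (171 - 166)) = -(288 + (171 - 166)) = -(288 + 5) = -1*293 = -293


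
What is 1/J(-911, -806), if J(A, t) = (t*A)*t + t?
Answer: -1/591819202 ≈ -1.6897e-9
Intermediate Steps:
J(A, t) = t + A*t² (J(A, t) = (A*t)*t + t = A*t² + t = t + A*t²)
1/J(-911, -806) = 1/(-806*(1 - 911*(-806))) = 1/(-806*(1 + 734266)) = 1/(-806*734267) = 1/(-591819202) = -1/591819202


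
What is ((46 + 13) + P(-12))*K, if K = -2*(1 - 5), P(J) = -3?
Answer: 448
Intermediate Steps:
K = 8 (K = -2*(-4) = 8)
((46 + 13) + P(-12))*K = ((46 + 13) - 3)*8 = (59 - 3)*8 = 56*8 = 448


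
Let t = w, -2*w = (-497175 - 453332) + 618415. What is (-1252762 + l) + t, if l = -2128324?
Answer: -3215040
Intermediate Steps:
w = 166046 (w = -((-497175 - 453332) + 618415)/2 = -(-950507 + 618415)/2 = -1/2*(-332092) = 166046)
t = 166046
(-1252762 + l) + t = (-1252762 - 2128324) + 166046 = -3381086 + 166046 = -3215040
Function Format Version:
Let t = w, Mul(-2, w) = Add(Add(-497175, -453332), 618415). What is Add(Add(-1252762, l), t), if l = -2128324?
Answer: -3215040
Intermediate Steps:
w = 166046 (w = Mul(Rational(-1, 2), Add(Add(-497175, -453332), 618415)) = Mul(Rational(-1, 2), Add(-950507, 618415)) = Mul(Rational(-1, 2), -332092) = 166046)
t = 166046
Add(Add(-1252762, l), t) = Add(Add(-1252762, -2128324), 166046) = Add(-3381086, 166046) = -3215040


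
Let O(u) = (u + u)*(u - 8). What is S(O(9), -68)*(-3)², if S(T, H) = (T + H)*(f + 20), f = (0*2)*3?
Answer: -9000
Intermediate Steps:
O(u) = 2*u*(-8 + u) (O(u) = (2*u)*(-8 + u) = 2*u*(-8 + u))
f = 0 (f = 0*3 = 0)
S(T, H) = 20*H + 20*T (S(T, H) = (T + H)*(0 + 20) = (H + T)*20 = 20*H + 20*T)
S(O(9), -68)*(-3)² = (20*(-68) + 20*(2*9*(-8 + 9)))*(-3)² = (-1360 + 20*(2*9*1))*9 = (-1360 + 20*18)*9 = (-1360 + 360)*9 = -1000*9 = -9000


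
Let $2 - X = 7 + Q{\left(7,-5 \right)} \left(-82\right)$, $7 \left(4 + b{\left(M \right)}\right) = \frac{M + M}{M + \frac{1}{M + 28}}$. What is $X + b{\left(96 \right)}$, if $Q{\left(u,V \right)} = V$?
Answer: $- \frac{34893557}{83335} \approx -418.71$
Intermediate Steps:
$b{\left(M \right)} = -4 + \frac{2 M}{7 \left(M + \frac{1}{28 + M}\right)}$ ($b{\left(M \right)} = -4 + \frac{\left(M + M\right) \frac{1}{M + \frac{1}{M + 28}}}{7} = -4 + \frac{2 M \frac{1}{M + \frac{1}{28 + M}}}{7} = -4 + \frac{2 M}{7 \left(M + \frac{1}{28 + M}\right)}$)
$X = -415$ ($X = 2 - \left(7 - -410\right) = 2 - \left(7 + 410\right) = 2 - 417 = -415$)
$X + b{\left(96 \right)} = -415 + \frac{2 \left(-14 - 34944 - 13 \cdot 96^{2}\right)}{7 \left(1 + 96^{2} + 28 \cdot 96\right)} = -415 + \frac{2 \left(-14 - 34944 - 119808\right)}{7 \left(1 + 9216 + 2688\right)} = -415 + \frac{2 \left(-14 - 34944 - 119808\right)}{7 \cdot 11905} = -415 + \frac{2}{7} \cdot \frac{1}{11905} \left(-154766\right) = -415 - \frac{309532}{83335} = - \frac{34893557}{83335}$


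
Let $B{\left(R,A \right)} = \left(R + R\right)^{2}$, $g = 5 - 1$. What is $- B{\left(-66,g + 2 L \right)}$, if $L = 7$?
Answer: $-17424$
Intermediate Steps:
$g = 4$ ($g = 5 - 1 = 4$)
$B{\left(R,A \right)} = 4 R^{2}$ ($B{\left(R,A \right)} = \left(2 R\right)^{2} = 4 R^{2}$)
$- B{\left(-66,g + 2 L \right)} = - 4 \left(-66\right)^{2} = - 4 \cdot 4356 = \left(-1\right) 17424 = -17424$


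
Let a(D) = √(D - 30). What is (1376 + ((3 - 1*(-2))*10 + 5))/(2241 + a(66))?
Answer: 477/749 ≈ 0.63685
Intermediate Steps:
a(D) = √(-30 + D)
(1376 + ((3 - 1*(-2))*10 + 5))/(2241 + a(66)) = (1376 + ((3 - 1*(-2))*10 + 5))/(2241 + √(-30 + 66)) = (1376 + ((3 + 2)*10 + 5))/(2241 + √36) = (1376 + (5*10 + 5))/(2241 + 6) = (1376 + (50 + 5))/2247 = (1376 + 55)*(1/2247) = 1431*(1/2247) = 477/749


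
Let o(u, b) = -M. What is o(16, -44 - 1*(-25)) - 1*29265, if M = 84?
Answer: -29349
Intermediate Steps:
o(u, b) = -84 (o(u, b) = -1*84 = -84)
o(16, -44 - 1*(-25)) - 1*29265 = -84 - 1*29265 = -84 - 29265 = -29349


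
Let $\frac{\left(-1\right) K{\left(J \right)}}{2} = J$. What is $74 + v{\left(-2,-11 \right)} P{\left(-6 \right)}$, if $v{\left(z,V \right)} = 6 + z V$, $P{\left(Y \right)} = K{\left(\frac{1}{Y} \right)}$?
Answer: $\frac{250}{3} \approx 83.333$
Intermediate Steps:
$K{\left(J \right)} = - 2 J$
$P{\left(Y \right)} = - \frac{2}{Y}$
$v{\left(z,V \right)} = 6 + V z$
$74 + v{\left(-2,-11 \right)} P{\left(-6 \right)} = 74 + \left(6 - -22\right) \left(- \frac{2}{-6}\right) = 74 + \left(6 + 22\right) \left(\left(-2\right) \left(- \frac{1}{6}\right)\right) = 74 + 28 \cdot \frac{1}{3} = 74 + \frac{28}{3} = \frac{250}{3}$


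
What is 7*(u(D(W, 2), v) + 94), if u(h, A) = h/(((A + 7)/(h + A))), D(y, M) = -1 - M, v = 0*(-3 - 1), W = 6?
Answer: 667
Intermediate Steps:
v = 0 (v = 0*(-4) = 0)
u(h, A) = h*(A + h)/(7 + A) (u(h, A) = h/(((7 + A)/(A + h))) = h*((A + h)/(7 + A)) = h*(A + h)/(7 + A))
7*(u(D(W, 2), v) + 94) = 7*((-1 - 1*2)*(0 + (-1 - 1*2))/(7 + 0) + 94) = 7*((-1 - 2)*(0 + (-1 - 2))/7 + 94) = 7*(-3*1/7*(0 - 3) + 94) = 7*(-3*1/7*(-3) + 94) = 7*(9/7 + 94) = 7*(667/7) = 667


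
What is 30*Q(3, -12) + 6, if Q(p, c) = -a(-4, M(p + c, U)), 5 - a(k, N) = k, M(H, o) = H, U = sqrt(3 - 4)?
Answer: -264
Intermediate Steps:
U = I (U = sqrt(-1) = I ≈ 1.0*I)
a(k, N) = 5 - k
Q(p, c) = -9 (Q(p, c) = -(5 - 1*(-4)) = -(5 + 4) = -1*9 = -9)
30*Q(3, -12) + 6 = 30*(-9) + 6 = -270 + 6 = -264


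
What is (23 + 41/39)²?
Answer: 879844/1521 ≈ 578.46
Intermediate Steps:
(23 + 41/39)² = (938/39)² = 879844/1521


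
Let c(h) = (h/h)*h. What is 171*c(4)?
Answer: 684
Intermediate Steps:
c(h) = h (c(h) = 1*h = h)
171*c(4) = 171*4 = 684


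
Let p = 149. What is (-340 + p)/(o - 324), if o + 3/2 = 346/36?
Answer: 1719/2843 ≈ 0.60464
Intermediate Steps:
o = 73/9 (o = -3/2 + 346/36 = -3/2 + 346*(1/36) = -3/2 + 173/18 = 73/9 ≈ 8.1111)
(-340 + p)/(o - 324) = (-340 + 149)/(73/9 - 324) = -191/(-2843/9) = -191*(-9/2843) = 1719/2843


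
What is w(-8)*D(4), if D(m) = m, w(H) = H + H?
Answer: -64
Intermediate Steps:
w(H) = 2*H
w(-8)*D(4) = (2*(-8))*4 = -16*4 = -64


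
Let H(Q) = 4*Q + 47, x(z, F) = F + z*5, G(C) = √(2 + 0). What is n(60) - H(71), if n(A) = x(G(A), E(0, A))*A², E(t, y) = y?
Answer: 215669 + 18000*√2 ≈ 2.4112e+5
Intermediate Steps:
G(C) = √2
x(z, F) = F + 5*z
H(Q) = 47 + 4*Q
n(A) = A²*(A + 5*√2) (n(A) = (A + 5*√2)*A² = A²*(A + 5*√2))
n(60) - H(71) = 60²*(60 + 5*√2) - (47 + 4*71) = 3600*(60 + 5*√2) - (47 + 284) = (216000 + 18000*√2) - 1*331 = (216000 + 18000*√2) - 331 = 215669 + 18000*√2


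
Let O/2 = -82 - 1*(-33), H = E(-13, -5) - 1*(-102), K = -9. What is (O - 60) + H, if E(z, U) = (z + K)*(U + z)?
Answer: 340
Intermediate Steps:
E(z, U) = (-9 + z)*(U + z) (E(z, U) = (z - 9)*(U + z) = (-9 + z)*(U + z))
H = 498 (H = ((-13)² - 9*(-5) - 9*(-13) - 5*(-13)) - 1*(-102) = (169 + 45 + 117 + 65) + 102 = 396 + 102 = 498)
O = -98 (O = 2*(-82 - 1*(-33)) = 2*(-82 + 33) = 2*(-49) = -98)
(O - 60) + H = (-98 - 60) + 498 = -158 + 498 = 340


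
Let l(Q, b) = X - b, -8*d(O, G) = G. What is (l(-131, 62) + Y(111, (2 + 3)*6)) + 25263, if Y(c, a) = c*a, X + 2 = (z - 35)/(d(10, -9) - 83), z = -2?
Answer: 18686791/655 ≈ 28529.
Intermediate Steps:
d(O, G) = -G/8
X = -1014/655 (X = -2 + (-2 - 35)/(-⅛*(-9) - 83) = -2 - 37/(9/8 - 83) = -2 - 37/(-655/8) = -2 - 37*(-8/655) = -2 + 296/655 = -1014/655 ≈ -1.5481)
l(Q, b) = -1014/655 - b
Y(c, a) = a*c
(l(-131, 62) + Y(111, (2 + 3)*6)) + 25263 = ((-1014/655 - 1*62) + ((2 + 3)*6)*111) + 25263 = ((-1014/655 - 62) + (5*6)*111) + 25263 = (-41624/655 + 30*111) + 25263 = (-41624/655 + 3330) + 25263 = 2139526/655 + 25263 = 18686791/655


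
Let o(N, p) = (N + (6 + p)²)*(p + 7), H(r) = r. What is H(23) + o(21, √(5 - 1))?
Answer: 788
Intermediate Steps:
o(N, p) = (7 + p)*(N + (6 + p)²) (o(N, p) = (N + (6 + p)²)*(7 + p) = (7 + p)*(N + (6 + p)²))
H(23) + o(21, √(5 - 1)) = 23 + (7*21 + 7*(6 + √(5 - 1))² + 21*√(5 - 1) + √(5 - 1)*(6 + √(5 - 1))²) = 23 + (147 + 7*(6 + √4)² + 21*√4 + √4*(6 + √4)²) = 23 + (147 + 7*(6 + 2)² + 21*2 + 2*(6 + 2)²) = 23 + (147 + 7*8² + 42 + 2*8²) = 23 + (147 + 7*64 + 42 + 2*64) = 23 + (147 + 448 + 42 + 128) = 23 + 765 = 788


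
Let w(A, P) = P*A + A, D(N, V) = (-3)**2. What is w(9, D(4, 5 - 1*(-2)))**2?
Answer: 8100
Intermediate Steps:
D(N, V) = 9
w(A, P) = A + A*P (w(A, P) = A*P + A = A + A*P)
w(9, D(4, 5 - 1*(-2)))**2 = (9*(1 + 9))**2 = (9*10)**2 = 90**2 = 8100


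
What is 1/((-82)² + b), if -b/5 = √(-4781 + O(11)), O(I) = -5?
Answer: 3362/22665913 + 5*I*√4786/45331826 ≈ 0.00014833 + 7.6305e-6*I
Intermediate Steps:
b = -5*I*√4786 (b = -5*√(-4781 - 5) = -5*I*√4786 ≈ -345.9*I)
1/((-82)² + b) = 1/((-82)² - 5*I*√4786) = 1/(6724 - 5*I*√4786)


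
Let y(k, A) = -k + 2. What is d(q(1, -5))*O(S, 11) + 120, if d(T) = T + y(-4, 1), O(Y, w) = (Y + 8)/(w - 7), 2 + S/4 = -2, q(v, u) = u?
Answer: 118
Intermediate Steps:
y(k, A) = 2 - k
S = -16 (S = -8 + 4*(-2) = -8 - 8 = -16)
O(Y, w) = (8 + Y)/(-7 + w)
d(T) = 6 + T (d(T) = T + (2 - 1*(-4)) = T + (2 + 4) = T + 6 = 6 + T)
d(q(1, -5))*O(S, 11) + 120 = (6 - 5)*((8 - 16)/(-7 + 11)) + 120 = 1*(-8/4) + 120 = 1*((1/4)*(-8)) + 120 = 1*(-2) + 120 = -2 + 120 = 118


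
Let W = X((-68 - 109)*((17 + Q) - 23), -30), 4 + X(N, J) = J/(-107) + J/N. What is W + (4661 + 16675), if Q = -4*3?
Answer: 1212035639/56817 ≈ 21332.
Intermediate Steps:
Q = -12
X(N, J) = -4 - J/107 + J/N (X(N, J) = -4 + (J/(-107) + J/N) = -4 + (J*(-1/107) + J/N) = -4 + (-J/107 + J/N) = -4 - J/107 + J/N)
W = -211873/56817 (W = -4 - 1/107*(-30) - 30*1/((-68 - 109)*((17 - 12) - 23)) = -4 + 30/107 - 30*(-1/(177*(5 - 23))) = -4 + 30/107 - 30/((-177*(-18))) = -4 + 30/107 - 30/3186 = -4 + 30/107 - 30*1/3186 = -4 + 30/107 - 5/531 = -211873/56817 ≈ -3.7290)
W + (4661 + 16675) = -211873/56817 + (4661 + 16675) = -211873/56817 + 21336 = 1212035639/56817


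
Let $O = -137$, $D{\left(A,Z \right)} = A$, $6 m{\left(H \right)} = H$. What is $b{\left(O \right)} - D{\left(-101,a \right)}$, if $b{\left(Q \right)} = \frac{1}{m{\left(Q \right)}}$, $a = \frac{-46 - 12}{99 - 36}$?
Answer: $\frac{13831}{137} \approx 100.96$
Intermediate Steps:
$a = - \frac{58}{63} \approx -0.92064$
$m{\left(H \right)} = \frac{H}{6}$
$b{\left(Q \right)} = \frac{6}{Q}$ ($b{\left(Q \right)} = \frac{1}{\frac{1}{6} Q} = \frac{6}{Q}$)
$b{\left(O \right)} - D{\left(-101,a \right)} = \frac{6}{-137} - -101 = 6 \left(- \frac{1}{137}\right) + 101 = - \frac{6}{137} + 101 = \frac{13831}{137}$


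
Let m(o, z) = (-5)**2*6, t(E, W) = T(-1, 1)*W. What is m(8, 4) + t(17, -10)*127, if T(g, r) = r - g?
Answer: -2390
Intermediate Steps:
t(E, W) = 2*W (t(E, W) = (1 - 1*(-1))*W = (1 + 1)*W = 2*W)
m(o, z) = 150 (m(o, z) = 25*6 = 150)
m(8, 4) + t(17, -10)*127 = 150 + (2*(-10))*127 = 150 - 20*127 = 150 - 2540 = -2390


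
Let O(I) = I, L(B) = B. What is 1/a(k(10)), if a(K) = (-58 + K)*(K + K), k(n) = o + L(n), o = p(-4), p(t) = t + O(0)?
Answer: -1/624 ≈ -0.0016026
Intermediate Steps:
p(t) = t (p(t) = t + 0 = t)
o = -4
k(n) = -4 + n
a(K) = 2*K*(-58 + K) (a(K) = (-58 + K)*(2*K) = 2*K*(-58 + K))
1/a(k(10)) = 1/(2*(-4 + 10)*(-58 + (-4 + 10))) = 1/(2*6*(-58 + 6)) = 1/(2*6*(-52)) = 1/(-624) = -1/624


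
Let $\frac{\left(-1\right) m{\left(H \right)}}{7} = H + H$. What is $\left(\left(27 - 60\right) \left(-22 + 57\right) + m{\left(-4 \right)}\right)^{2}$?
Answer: $1207801$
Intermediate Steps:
$m{\left(H \right)} = - 14 H$ ($m{\left(H \right)} = - 7 \left(H + H\right) = - 7 \cdot 2 H = - 14 H$)
$\left(\left(27 - 60\right) \left(-22 + 57\right) + m{\left(-4 \right)}\right)^{2} = \left(\left(27 - 60\right) \left(-22 + 57\right) - -56\right)^{2} = \left(\left(-33\right) 35 + 56\right)^{2} = \left(-1155 + 56\right)^{2} = \left(-1099\right)^{2} = 1207801$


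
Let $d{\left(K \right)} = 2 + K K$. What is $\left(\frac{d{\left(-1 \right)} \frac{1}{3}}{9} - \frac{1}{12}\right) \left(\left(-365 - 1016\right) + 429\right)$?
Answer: $- \frac{238}{9} \approx -26.444$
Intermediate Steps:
$d{\left(K \right)} = 2 + K^{2}$
$\left(\frac{d{\left(-1 \right)} \frac{1}{3}}{9} - \frac{1}{12}\right) \left(\left(-365 - 1016\right) + 429\right) = \left(\frac{\left(2 + \left(-1\right)^{2}\right) \frac{1}{3}}{9} - \frac{1}{12}\right) \left(\left(-365 - 1016\right) + 429\right) = \left(\left(2 + 1\right) \frac{1}{3} \cdot \frac{1}{9} - \frac{1}{12}\right) \left(-1381 + 429\right) = \left(3 \cdot \frac{1}{3} \cdot \frac{1}{9} - \frac{1}{12}\right) \left(-952\right) = \left(1 \cdot \frac{1}{9} - \frac{1}{12}\right) \left(-952\right) = \left(\frac{1}{9} - \frac{1}{12}\right) \left(-952\right) = \frac{1}{36} \left(-952\right) = - \frac{238}{9}$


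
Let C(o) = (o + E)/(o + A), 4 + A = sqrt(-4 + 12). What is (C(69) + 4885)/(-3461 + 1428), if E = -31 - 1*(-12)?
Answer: -20603295/8573161 + 100*sqrt(2)/8573161 ≈ -2.4032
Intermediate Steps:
A = -4 + 2*sqrt(2) (A = -4 + sqrt(-4 + 12) = -4 + sqrt(8) = -4 + 2*sqrt(2) ≈ -1.1716)
E = -19 (E = -31 + 12 = -19)
C(o) = (-19 + o)/(-4 + o + 2*sqrt(2)) (C(o) = (o - 19)/(o + (-4 + 2*sqrt(2))) = (-19 + o)/(-4 + o + 2*sqrt(2)))
(C(69) + 4885)/(-3461 + 1428) = ((-19 + 69)/(-4 + 69 + 2*sqrt(2)) + 4885)/(-3461 + 1428) = (50/(65 + 2*sqrt(2)) + 4885)/(-2033) = (50/(65 + 2*sqrt(2)) + 4885)*(-1/2033) = (4885 + 50/(65 + 2*sqrt(2)))*(-1/2033) = -4885/2033 - 50/(2033*(65 + 2*sqrt(2)))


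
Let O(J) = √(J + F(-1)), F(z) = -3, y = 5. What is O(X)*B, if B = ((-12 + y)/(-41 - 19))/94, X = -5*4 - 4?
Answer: 7*I*√3/1880 ≈ 0.0064491*I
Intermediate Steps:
X = -24 (X = -20 - 4 = -24)
O(J) = √(-3 + J) (O(J) = √(J - 3) = √(-3 + J))
B = 7/5640 (B = ((-12 + 5)/(-41 - 19))/94 = -7/(-60)*(1/94) = -7*(-1/60)*(1/94) = (7/60)*(1/94) = 7/5640 ≈ 0.0012411)
O(X)*B = √(-3 - 24)*(7/5640) = √(-27)*(7/5640) = (3*I*√3)*(7/5640) = 7*I*√3/1880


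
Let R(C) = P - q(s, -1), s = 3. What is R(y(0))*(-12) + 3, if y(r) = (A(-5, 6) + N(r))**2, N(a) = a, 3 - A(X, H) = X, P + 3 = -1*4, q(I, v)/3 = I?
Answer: 195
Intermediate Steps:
q(I, v) = 3*I
P = -7 (P = -3 - 1*4 = -3 - 4 = -7)
A(X, H) = 3 - X
y(r) = (8 + r)**2 (y(r) = ((3 - 1*(-5)) + r)**2 = ((3 + 5) + r)**2 = (8 + r)**2)
R(C) = -16 (R(C) = -7 - 3*3 = -7 - 1*9 = -7 - 9 = -16)
R(y(0))*(-12) + 3 = -16*(-12) + 3 = 192 + 3 = 195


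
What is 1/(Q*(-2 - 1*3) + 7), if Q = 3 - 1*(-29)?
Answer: -1/153 ≈ -0.0065359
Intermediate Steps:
Q = 32 (Q = 3 + 29 = 32)
1/(Q*(-2 - 1*3) + 7) = 1/(32*(-2 - 1*3) + 7) = 1/(32*(-2 - 3) + 7) = 1/(32*(-5) + 7) = 1/(-160 + 7) = 1/(-153) = -1/153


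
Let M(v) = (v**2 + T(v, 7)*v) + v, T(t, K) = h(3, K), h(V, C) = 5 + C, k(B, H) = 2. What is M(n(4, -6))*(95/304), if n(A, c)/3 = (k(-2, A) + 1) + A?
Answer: 1785/8 ≈ 223.13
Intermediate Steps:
n(A, c) = 9 + 3*A (n(A, c) = 3*((2 + 1) + A) = 3*(3 + A) = 9 + 3*A)
T(t, K) = 5 + K
M(v) = v**2 + 13*v (M(v) = (v**2 + (5 + 7)*v) + v = (v**2 + 12*v) + v = v**2 + 13*v)
M(n(4, -6))*(95/304) = ((9 + 3*4)*(13 + (9 + 3*4)))*(95/304) = ((9 + 12)*(13 + (9 + 12)))*(95*(1/304)) = (21*(13 + 21))*(5/16) = (21*34)*(5/16) = 714*(5/16) = 1785/8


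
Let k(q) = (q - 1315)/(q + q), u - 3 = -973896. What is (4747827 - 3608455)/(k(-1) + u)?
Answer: -1139372/973235 ≈ -1.1707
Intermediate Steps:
u = -973893 (u = 3 - 973896 = -973893)
k(q) = (-1315 + q)/(2*q) (k(q) = (-1315 + q)/((2*q)) = (-1315 + q)*(1/(2*q)) = (-1315 + q)/(2*q))
(4747827 - 3608455)/(k(-1) + u) = (4747827 - 3608455)/((1/2)*(-1315 - 1)/(-1) - 973893) = 1139372/((1/2)*(-1)*(-1316) - 973893) = 1139372/(658 - 973893) = 1139372/(-973235) = 1139372*(-1/973235) = -1139372/973235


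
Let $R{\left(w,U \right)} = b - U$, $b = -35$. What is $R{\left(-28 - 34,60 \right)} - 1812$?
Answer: $-1907$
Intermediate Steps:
$R{\left(w,U \right)} = -35 - U$
$R{\left(-28 - 34,60 \right)} - 1812 = \left(-35 - 60\right) - 1812 = -95 - 1812 = -1907$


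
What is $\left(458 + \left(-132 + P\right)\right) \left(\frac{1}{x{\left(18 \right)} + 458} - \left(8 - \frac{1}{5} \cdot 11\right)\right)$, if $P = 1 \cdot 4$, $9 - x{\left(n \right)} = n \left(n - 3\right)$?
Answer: $- \frac{376728}{197} \approx -1912.3$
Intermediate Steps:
$x{\left(n \right)} = 9 - n \left(-3 + n\right)$ ($x{\left(n \right)} = 9 - n \left(n - 3\right) = 9 - n \left(-3 + n\right)$)
$P = 4$
$\left(458 + \left(-132 + P\right)\right) \left(\frac{1}{x{\left(18 \right)} + 458} - \left(8 - \frac{1}{5} \cdot 11\right)\right) = \left(458 + \left(-132 + 4\right)\right) \left(\frac{1}{\left(9 - 18^{2} + 3 \cdot 18\right) + 458} - \left(8 - \frac{1}{5} \cdot 11\right)\right) = \left(458 - 128\right) \left(\frac{1}{\left(9 - 324 + 54\right) + 458} + \left(-8 + \frac{1}{5} \cdot 11\right)\right) = 330 \left(\frac{1}{\left(9 - 324 + 54\right) + 458} + \left(-8 + \frac{11}{5}\right)\right) = 330 \left(\frac{1}{-261 + 458} - \frac{29}{5}\right) = 330 \left(\frac{1}{197} - \frac{29}{5}\right) = 330 \left(- \frac{5708}{985}\right) = - \frac{376728}{197}$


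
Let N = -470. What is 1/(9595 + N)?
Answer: 1/9125 ≈ 0.00010959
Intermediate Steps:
1/(9595 + N) = 1/(9595 - 470) = 1/9125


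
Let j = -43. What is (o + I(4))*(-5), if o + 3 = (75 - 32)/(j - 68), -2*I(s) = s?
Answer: 2990/111 ≈ 26.937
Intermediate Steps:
I(s) = -s/2
o = -376/111 (o = -3 + (75 - 32)/(-43 - 68) = -3 + 43/(-111) = -3 + 43*(-1/111) = -3 - 43/111 = -376/111 ≈ -3.3874)
(o + I(4))*(-5) = (-376/111 - 1/2*4)*(-5) = (-376/111 - 2)*(-5) = -598/111*(-5) = 2990/111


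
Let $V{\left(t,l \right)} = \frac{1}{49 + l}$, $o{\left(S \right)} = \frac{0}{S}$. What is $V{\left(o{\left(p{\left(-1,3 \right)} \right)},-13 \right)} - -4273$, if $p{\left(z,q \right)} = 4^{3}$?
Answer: $\frac{153829}{36} \approx 4273.0$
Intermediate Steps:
$p{\left(z,q \right)} = 64$
$o{\left(S \right)} = 0$
$V{\left(o{\left(p{\left(-1,3 \right)} \right)},-13 \right)} - -4273 = \frac{1}{49 - 13} - -4273 = \frac{1}{36} + 4273 = \frac{153829}{36}$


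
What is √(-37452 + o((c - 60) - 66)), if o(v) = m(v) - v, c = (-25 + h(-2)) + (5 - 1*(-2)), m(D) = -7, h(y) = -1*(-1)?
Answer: 2*I*√9329 ≈ 193.17*I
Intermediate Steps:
h(y) = 1
c = -17 (c = (-25 + 1) + (5 - 1*(-2)) = -24 + (5 + 2) = -24 + 7 = -17)
o(v) = -7 - v
√(-37452 + o((c - 60) - 66)) = √(-37452 + (-7 - ((-17 - 60) - 66))) = √(-37452 + (-7 - (-77 - 66))) = √(-37452 + (-7 - 1*(-143))) = √(-37452 + (-7 + 143)) = √(-37452 + 136) = √(-37316) = 2*I*√9329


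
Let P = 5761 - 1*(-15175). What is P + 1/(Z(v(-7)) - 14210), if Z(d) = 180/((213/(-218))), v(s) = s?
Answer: 21396382569/1021990 ≈ 20936.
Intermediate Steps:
P = 20936 (P = 5761 + 15175 = 20936)
Z(d) = -13080/71 (Z(d) = 180/((213*(-1/218))) = 180/(-213/218) = 180*(-218/213) = -13080/71)
P + 1/(Z(v(-7)) - 14210) = 20936 + 1/(-13080/71 - 14210) = 20936 + 1/(-1021990/71) = 20936 - 71/1021990 = 21396382569/1021990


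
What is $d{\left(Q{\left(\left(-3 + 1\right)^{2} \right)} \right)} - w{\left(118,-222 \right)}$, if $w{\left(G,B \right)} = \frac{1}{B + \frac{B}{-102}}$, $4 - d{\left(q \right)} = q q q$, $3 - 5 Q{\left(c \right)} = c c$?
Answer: $\frac{10080814}{467125} \approx 21.581$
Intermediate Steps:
$Q{\left(c \right)} = \frac{3}{5} - \frac{c^{2}}{5}$ ($Q{\left(c \right)} = \frac{3}{5} - \frac{c c}{5} = \frac{3}{5} - \frac{c^{2}}{5}$)
$d{\left(q \right)} = 4 - q^{3}$ ($d{\left(q \right)} = 4 - q q q = 4 - q^{2} q = 4 - q^{3}$)
$w{\left(G,B \right)} = \frac{102}{101 B}$ ($w{\left(G,B \right)} = \frac{1}{B + B \left(- \frac{1}{102}\right)} = \frac{1}{B - \frac{B}{102}} = \frac{1}{\frac{101}{102} B} = \frac{102}{101 B}$)
$d{\left(Q{\left(\left(-3 + 1\right)^{2} \right)} \right)} - w{\left(118,-222 \right)} = \left(4 - \left(\frac{3}{5} - \frac{\left(\left(-3 + 1\right)^{2}\right)^{2}}{5}\right)^{3}\right) - \frac{102}{101 \left(-222\right)} = \left(4 - \left(\frac{3}{5} - \frac{\left(\left(-2\right)^{2}\right)^{2}}{5}\right)^{3}\right) - \frac{102}{101} \left(- \frac{1}{222}\right) = \left(4 - \left(\frac{3}{5} - \frac{4^{2}}{5}\right)^{3}\right) - - \frac{17}{3737} = \left(4 - \left(\frac{3}{5} - \frac{16}{5}\right)^{3}\right) + \frac{17}{3737} = \left(4 - \left(- \frac{13}{5}\right)^{3}\right) + \frac{17}{3737} = \left(4 - - \frac{2197}{125}\right) + \frac{17}{3737} = \left(4 + \frac{2197}{125}\right) + \frac{17}{3737} = \frac{2697}{125} + \frac{17}{3737} = \frac{10080814}{467125}$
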